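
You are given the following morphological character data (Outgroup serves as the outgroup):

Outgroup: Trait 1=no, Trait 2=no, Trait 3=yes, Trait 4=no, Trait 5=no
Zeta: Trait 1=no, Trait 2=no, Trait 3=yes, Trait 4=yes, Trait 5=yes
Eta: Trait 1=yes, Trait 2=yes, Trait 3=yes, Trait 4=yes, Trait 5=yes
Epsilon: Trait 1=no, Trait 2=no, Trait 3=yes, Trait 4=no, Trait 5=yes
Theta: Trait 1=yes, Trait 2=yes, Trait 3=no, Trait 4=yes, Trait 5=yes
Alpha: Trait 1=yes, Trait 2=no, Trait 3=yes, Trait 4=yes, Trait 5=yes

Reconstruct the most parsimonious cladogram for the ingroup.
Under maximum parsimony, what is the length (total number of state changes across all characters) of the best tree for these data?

5

Character polarity is set by the outgroup: the derived state is whichever differs from the outgroup's state, so for Trait 3 the derived state is 'no', and for the remaining characters it is 'yes'.
Trait 1: derived state 'yes' in Alpha, Eta, and Theta only — synapomorphy for {Alpha, Eta, Theta}.
Only Eta and Theta show the derived state 'yes' for Trait 2, supporting them as a clade.
Trait 3: derived state 'no' in Theta only — an autapomorphy, so it tells us nothing about relationships among taxa.
Trait 4: derived state 'yes' in Alpha, Eta, Theta, and Zeta only — synapomorphy for {Alpha, Eta, Theta, Zeta}.
All ingroup taxa share the derived state 'yes' for Trait 5; it defines the ingroup but does not resolve relationships within it.
Most parsimonious ingroup topology: ((Zeta,((Eta,Theta),Alpha)),Epsilon).
Changes per character on this tree: Trait 1: 1; Trait 2: 1; Trait 3: 1; Trait 4: 1; Trait 5: 1.
Total = 5.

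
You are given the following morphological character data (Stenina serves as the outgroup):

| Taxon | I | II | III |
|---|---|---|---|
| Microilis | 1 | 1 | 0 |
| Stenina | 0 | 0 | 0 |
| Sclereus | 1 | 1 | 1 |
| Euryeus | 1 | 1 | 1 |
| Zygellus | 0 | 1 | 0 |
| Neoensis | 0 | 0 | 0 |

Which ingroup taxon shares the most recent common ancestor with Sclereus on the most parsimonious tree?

Euryeus

The outgroup has state '0' for every character, so '1' is the derived state throughout.
I: derived state '1' in Euryeus, Microilis, and Sclereus only — synapomorphy for {Euryeus, Microilis, Sclereus}.
Only Euryeus, Microilis, Sclereus, and Zygellus show the derived state '1' for II, supporting them as a clade.
III (derived state '1') is shared by Euryeus and Sclereus — a synapomorphy uniting that clade.
Most parsimonious ingroup topology: ((((Euryeus,Sclereus),Microilis),Zygellus),Neoensis).
Sclereus and Euryeus form a cherry on this tree, so they are sister taxa.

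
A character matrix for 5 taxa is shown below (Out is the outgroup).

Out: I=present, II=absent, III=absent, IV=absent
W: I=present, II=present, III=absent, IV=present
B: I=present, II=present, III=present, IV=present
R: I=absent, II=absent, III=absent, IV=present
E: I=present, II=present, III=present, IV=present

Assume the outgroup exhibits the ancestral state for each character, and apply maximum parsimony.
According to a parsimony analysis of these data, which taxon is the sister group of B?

E

Character polarity is set by the outgroup: the derived state is whichever differs from the outgroup's state, so for I the derived state is 'absent', and for the remaining characters it is 'present'.
I: derived state 'absent' in R only — an autapomorphy, so it tells us nothing about relationships among taxa.
II: derived state 'present' in B, E, and W only — synapomorphy for {B, E, W}.
III (derived state 'present') is shared by B and E — a synapomorphy uniting that clade.
All ingroup taxa share the derived state 'present' for IV; it defines the ingroup but does not resolve relationships within it.
Most parsimonious ingroup topology: (((E,B),W),R).
B and E form a cherry on this tree, so they are sister taxa.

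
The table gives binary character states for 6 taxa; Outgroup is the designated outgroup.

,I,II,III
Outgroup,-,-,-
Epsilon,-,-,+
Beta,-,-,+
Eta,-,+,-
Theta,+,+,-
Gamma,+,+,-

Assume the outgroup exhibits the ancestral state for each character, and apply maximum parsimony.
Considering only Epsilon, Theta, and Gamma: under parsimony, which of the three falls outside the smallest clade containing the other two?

The outgroup has state '-' for every character, so '+' is the derived state throughout.
I (derived state '+') is shared by Gamma and Theta — a synapomorphy uniting that clade.
Only Eta, Gamma, and Theta show the derived state '+' for II, supporting them as a clade.
III: derived state '+' in Beta and Epsilon only — synapomorphy for {Beta, Epsilon}.
Most parsimonious ingroup topology: ((Epsilon,Beta),(Eta,(Theta,Gamma))).
Gamma and Theta share a more recent common ancestor with each other than either does with Epsilon, so Epsilon is the least closely related of the three.

Epsilon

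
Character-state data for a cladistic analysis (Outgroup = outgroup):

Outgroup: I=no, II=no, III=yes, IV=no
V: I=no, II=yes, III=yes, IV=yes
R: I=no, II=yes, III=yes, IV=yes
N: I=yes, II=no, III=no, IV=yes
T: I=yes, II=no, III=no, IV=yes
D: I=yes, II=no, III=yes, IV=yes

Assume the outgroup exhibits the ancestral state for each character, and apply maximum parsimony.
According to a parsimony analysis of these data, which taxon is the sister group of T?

N

Character polarity is set by the outgroup: the derived state is whichever differs from the outgroup's state, so for III the derived state is 'no', and for the remaining characters it is 'yes'.
Only D, N, and T show the derived state 'yes' for I, supporting them as a clade.
II: derived state 'yes' in R and V only — synapomorphy for {R, V}.
III: derived state 'no' in N and T only — synapomorphy for {N, T}.
All ingroup taxa share the derived state 'yes' for IV; it defines the ingroup but does not resolve relationships within it.
Most parsimonious ingroup topology: ((V,R),((N,T),D)).
T and N form a cherry on this tree, so they are sister taxa.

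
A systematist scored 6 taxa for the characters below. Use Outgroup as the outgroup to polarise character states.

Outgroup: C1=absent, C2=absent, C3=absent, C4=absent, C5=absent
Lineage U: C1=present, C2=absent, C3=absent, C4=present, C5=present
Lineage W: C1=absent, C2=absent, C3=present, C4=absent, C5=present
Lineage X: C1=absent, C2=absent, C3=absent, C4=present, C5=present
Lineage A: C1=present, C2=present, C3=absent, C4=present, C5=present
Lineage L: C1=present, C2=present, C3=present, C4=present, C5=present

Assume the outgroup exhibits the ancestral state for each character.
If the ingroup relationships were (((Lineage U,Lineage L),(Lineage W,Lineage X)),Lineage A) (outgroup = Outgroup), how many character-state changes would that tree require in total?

Map each character onto (((Lineage U,Lineage L),(Lineage W,Lineage X)),Lineage A) (rooted by Outgroup) and count the minimum state changes it requires (Fitch parsimony):
C1: 2; C2: 2; C3: 2; C4: 2; C5: 1.
Total tree length = 9.

9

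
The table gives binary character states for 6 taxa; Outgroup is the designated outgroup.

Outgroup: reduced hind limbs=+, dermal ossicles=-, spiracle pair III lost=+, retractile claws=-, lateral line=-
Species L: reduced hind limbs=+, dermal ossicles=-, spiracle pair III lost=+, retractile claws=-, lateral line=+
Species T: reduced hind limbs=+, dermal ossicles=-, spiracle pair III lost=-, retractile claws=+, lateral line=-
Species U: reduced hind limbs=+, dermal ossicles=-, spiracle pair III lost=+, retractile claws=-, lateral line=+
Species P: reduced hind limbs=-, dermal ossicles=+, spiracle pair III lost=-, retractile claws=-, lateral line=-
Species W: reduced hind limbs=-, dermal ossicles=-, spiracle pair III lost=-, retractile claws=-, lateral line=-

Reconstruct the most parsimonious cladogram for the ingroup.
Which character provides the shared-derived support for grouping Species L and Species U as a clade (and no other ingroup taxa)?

lateral line

Character polarity is set by the outgroup: the derived state is whichever differs from the outgroup's state, so for reduced hind limbs, spiracle pair III lost the derived state is '-', and for the remaining characters it is '+'.
reduced hind limbs (derived state '-') is shared by Species P and Species W — a synapomorphy uniting that clade.
dermal ossicles: derived state '+' in Species P only — an autapomorphy, so it tells us nothing about relationships among taxa.
spiracle pair III lost: derived state '-' in Species P, Species T, and Species W only — synapomorphy for {Species P, Species T, Species W}.
retractile claws (derived state '+') is unique to Species T (autapomorphy; uninformative for grouping).
lateral line (derived state '+') is shared by Species L and Species U — a synapomorphy uniting that clade.
Most parsimonious ingroup topology: ((Species L,Species U),(Species T,(Species P,Species W))).
The clade {Species L, Species U} is supported by lateral line: its derived state '+' occurs in exactly those taxa and in no other taxon (including the outgroup).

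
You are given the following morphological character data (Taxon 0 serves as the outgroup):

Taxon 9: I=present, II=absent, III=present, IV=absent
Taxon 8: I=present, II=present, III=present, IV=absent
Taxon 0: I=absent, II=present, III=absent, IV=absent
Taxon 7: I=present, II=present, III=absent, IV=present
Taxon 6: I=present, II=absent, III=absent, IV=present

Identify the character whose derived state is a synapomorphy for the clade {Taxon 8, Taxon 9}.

III

Character polarity is set by the outgroup: the derived state is whichever differs from the outgroup's state, so for II the derived state is 'absent', and for the remaining characters it is 'present'.
All ingroup taxa share the derived state 'present' for I; it defines the ingroup but does not resolve relationships within it.
II (state 'absent') occurs in Taxon 6 and Taxon 9 but conflicts with the nesting implied by the other characters — most parsimoniously interpreted as homoplasy.
III (derived state 'present') is shared by Taxon 8 and Taxon 9 — a synapomorphy uniting that clade.
Only Taxon 6 and Taxon 7 show the derived state 'present' for IV, supporting them as a clade.
Most parsimonious ingroup topology: ((Taxon 7,Taxon 6),(Taxon 8,Taxon 9)).
The clade {Taxon 8, Taxon 9} is supported by III: its derived state 'present' occurs in exactly those taxa and in no other taxon (including the outgroup).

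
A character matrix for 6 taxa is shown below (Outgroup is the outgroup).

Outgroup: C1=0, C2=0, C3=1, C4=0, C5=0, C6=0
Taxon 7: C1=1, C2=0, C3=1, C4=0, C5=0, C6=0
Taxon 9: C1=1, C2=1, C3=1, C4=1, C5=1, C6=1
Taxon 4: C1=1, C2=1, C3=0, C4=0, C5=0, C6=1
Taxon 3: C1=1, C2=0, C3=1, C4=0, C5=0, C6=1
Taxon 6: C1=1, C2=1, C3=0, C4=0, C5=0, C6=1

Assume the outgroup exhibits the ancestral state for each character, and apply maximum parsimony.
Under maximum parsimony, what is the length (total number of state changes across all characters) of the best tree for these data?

Character polarity is set by the outgroup: the derived state is whichever differs from the outgroup's state, so for C3 the derived state is '0', and for the remaining characters it is '1'.
C1 (derived state '1') is shared by all ingroup taxa — unites the whole ingroup.
C2 (derived state '1') is shared by Taxon 4, Taxon 6, and Taxon 9 — a synapomorphy uniting that clade.
Only Taxon 4 and Taxon 6 show the derived state '0' for C3, supporting them as a clade.
C4: derived state '1' in Taxon 9 only — an autapomorphy, so it tells us nothing about relationships among taxa.
C5 (derived state '1') is unique to Taxon 9 (autapomorphy; uninformative for grouping).
C6 (derived state '1') is shared by Taxon 3, Taxon 4, Taxon 6, and Taxon 9 — a synapomorphy uniting that clade.
Most parsimonious ingroup topology: (Taxon 7,((Taxon 9,(Taxon 4,Taxon 6)),Taxon 3)).
Changes per character on this tree: C1: 1; C2: 1; C3: 1; C4: 1; C5: 1; C6: 1.
Total = 6.

6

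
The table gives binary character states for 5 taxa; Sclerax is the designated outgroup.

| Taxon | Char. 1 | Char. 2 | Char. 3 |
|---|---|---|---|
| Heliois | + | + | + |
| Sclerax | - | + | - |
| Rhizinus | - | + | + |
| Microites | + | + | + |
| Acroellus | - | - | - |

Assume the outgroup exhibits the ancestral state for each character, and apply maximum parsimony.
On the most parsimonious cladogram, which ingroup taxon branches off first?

Character polarity is set by the outgroup: the derived state is whichever differs from the outgroup's state, so for Char. 2 the derived state is '-', and for the remaining characters it is '+'.
Only Heliois and Microites show the derived state '+' for Char. 1, supporting them as a clade.
Char. 2 (derived state '-') is unique to Acroellus (autapomorphy; uninformative for grouping).
Only Heliois, Microites, and Rhizinus show the derived state '+' for Char. 3, supporting them as a clade.
Most parsimonious ingroup topology: (Acroellus,(Rhizinus,(Heliois,Microites))).
Acroellus is sister to the clade containing all other ingroup taxa, so it is the earliest-diverging (most basal) ingroup lineage.

Acroellus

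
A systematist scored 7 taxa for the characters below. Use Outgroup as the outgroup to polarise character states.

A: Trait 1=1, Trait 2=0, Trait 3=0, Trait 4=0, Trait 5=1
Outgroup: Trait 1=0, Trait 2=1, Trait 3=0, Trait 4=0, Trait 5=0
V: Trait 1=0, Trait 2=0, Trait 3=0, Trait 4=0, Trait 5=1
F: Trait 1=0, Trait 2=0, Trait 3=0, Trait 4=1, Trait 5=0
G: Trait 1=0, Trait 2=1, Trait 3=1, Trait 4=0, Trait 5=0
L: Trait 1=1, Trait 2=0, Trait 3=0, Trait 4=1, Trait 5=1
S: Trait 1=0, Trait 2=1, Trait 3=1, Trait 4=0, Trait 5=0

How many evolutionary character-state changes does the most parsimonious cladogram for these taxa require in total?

Character polarity is set by the outgroup: the derived state is whichever differs from the outgroup's state, so for Trait 2 the derived state is '0', and for the remaining characters it is '1'.
Trait 1: derived state '1' in A and L only — synapomorphy for {A, L}.
Trait 2: derived state '0' in A, F, L, and V only — synapomorphy for {A, F, L, V}.
Trait 3: derived state '1' in G and S only — synapomorphy for {G, S}.
Trait 4 (state '1') occurs in F and L but conflicts with the nesting implied by the other characters — most parsimoniously interpreted as homoplasy.
Trait 5 (derived state '1') is shared by A, L, and V — a synapomorphy uniting that clade.
Most parsimonious ingroup topology: ((((A,L),V),F),(S,G)).
Changes per character on this tree: Trait 1: 1; Trait 2: 1; Trait 3: 1; Trait 4: 2; Trait 5: 1.
Total = 6.

6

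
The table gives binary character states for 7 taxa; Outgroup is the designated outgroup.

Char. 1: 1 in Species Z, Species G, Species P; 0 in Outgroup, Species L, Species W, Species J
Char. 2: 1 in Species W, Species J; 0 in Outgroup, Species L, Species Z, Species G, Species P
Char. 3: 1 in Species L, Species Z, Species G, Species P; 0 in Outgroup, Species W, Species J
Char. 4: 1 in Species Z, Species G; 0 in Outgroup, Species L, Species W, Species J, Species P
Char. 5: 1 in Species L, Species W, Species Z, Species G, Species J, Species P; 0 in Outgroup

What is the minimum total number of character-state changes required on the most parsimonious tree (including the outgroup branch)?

The outgroup has state '0' for every character, so '1' is the derived state throughout.
Char. 1: derived state '1' in Species G, Species P, and Species Z only — synapomorphy for {Species G, Species P, Species Z}.
Only Species J and Species W show the derived state '1' for Char. 2, supporting them as a clade.
Char. 3 (derived state '1') is shared by Species G, Species L, Species P, and Species Z — a synapomorphy uniting that clade.
Char. 4: derived state '1' in Species G and Species Z only — synapomorphy for {Species G, Species Z}.
All ingroup taxa share the derived state '1' for Char. 5; it defines the ingroup but does not resolve relationships within it.
Most parsimonious ingroup topology: ((Species L,((Species Z,Species G),Species P)),(Species W,Species J)).
Changes per character on this tree: Char. 1: 1; Char. 2: 1; Char. 3: 1; Char. 4: 1; Char. 5: 1.
Total = 5.

5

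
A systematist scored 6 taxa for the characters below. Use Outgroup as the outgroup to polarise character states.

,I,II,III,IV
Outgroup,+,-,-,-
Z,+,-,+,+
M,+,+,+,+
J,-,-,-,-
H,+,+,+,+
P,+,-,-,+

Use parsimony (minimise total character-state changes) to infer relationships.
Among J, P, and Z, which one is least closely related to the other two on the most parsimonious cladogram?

Character polarity is set by the outgroup: the derived state is whichever differs from the outgroup's state, so for I the derived state is '-', and for the remaining characters it is '+'.
I (derived state '-') is unique to J (autapomorphy; uninformative for grouping).
Only H and M show the derived state '+' for II, supporting them as a clade.
III (derived state '+') is shared by H, M, and Z — a synapomorphy uniting that clade.
IV (derived state '+') is shared by H, M, P, and Z — a synapomorphy uniting that clade.
Most parsimonious ingroup topology: (((Z,(M,H)),P),J).
Z and P share a more recent common ancestor with each other than either does with J, so J is the least closely related of the three.

J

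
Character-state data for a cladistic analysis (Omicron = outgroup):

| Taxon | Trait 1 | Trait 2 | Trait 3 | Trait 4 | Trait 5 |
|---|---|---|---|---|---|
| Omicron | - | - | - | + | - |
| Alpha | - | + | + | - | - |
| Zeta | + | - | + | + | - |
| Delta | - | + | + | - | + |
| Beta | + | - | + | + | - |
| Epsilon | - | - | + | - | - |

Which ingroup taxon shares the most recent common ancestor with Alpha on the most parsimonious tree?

Character polarity is set by the outgroup: the derived state is whichever differs from the outgroup's state, so for Trait 4 the derived state is '-', and for the remaining characters it is '+'.
Only Beta and Zeta show the derived state '+' for Trait 1, supporting them as a clade.
Only Alpha and Delta show the derived state '+' for Trait 2, supporting them as a clade.
All ingroup taxa share the derived state '+' for Trait 3; it defines the ingroup but does not resolve relationships within it.
Trait 4: derived state '-' in Alpha, Delta, and Epsilon only — synapomorphy for {Alpha, Delta, Epsilon}.
Trait 5: derived state '+' in Delta only — an autapomorphy, so it tells us nothing about relationships among taxa.
Most parsimonious ingroup topology: (((Alpha,Delta),Epsilon),(Zeta,Beta)).
Alpha and Delta form a cherry on this tree, so they are sister taxa.

Delta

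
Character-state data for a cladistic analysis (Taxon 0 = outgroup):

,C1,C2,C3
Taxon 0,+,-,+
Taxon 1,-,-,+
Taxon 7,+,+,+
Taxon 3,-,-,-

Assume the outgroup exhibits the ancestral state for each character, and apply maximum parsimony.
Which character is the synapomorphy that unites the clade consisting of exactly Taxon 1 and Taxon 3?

C1

Character polarity is set by the outgroup: the derived state is whichever differs from the outgroup's state, so for C1, C3 the derived state is '-', and for the remaining characters it is '+'.
Only Taxon 1 and Taxon 3 show the derived state '-' for C1, supporting them as a clade.
C2: derived state '+' in Taxon 7 only — an autapomorphy, so it tells us nothing about relationships among taxa.
C3 (derived state '-') is unique to Taxon 3 (autapomorphy; uninformative for grouping).
Most parsimonious ingroup topology: ((Taxon 1,Taxon 3),Taxon 7).
The clade {Taxon 1, Taxon 3} is supported by C1: its derived state '-' occurs in exactly those taxa and in no other taxon (including the outgroup).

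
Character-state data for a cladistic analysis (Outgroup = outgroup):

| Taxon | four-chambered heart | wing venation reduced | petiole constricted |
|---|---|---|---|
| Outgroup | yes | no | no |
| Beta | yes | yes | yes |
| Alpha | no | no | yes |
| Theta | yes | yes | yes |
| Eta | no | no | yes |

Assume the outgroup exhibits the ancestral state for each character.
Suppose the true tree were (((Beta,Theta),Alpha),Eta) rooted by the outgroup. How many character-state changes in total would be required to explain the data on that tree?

Map each character onto (((Beta,Theta),Alpha),Eta) (rooted by Outgroup) and count the minimum state changes it requires (Fitch parsimony):
four-chambered heart: 2; wing venation reduced: 1; petiole constricted: 1.
Total tree length = 4.

4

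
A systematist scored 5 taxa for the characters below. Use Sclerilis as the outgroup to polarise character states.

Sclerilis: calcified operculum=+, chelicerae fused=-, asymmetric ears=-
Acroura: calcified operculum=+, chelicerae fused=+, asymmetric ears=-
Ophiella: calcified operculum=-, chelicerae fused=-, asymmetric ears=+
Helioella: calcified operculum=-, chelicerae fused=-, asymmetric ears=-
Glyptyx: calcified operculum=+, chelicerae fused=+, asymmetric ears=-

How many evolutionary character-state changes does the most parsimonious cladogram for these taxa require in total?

3

Character polarity is set by the outgroup: the derived state is whichever differs from the outgroup's state, so for calcified operculum the derived state is '-', and for the remaining characters it is '+'.
calcified operculum: derived state '-' in Helioella and Ophiella only — synapomorphy for {Helioella, Ophiella}.
Only Acroura and Glyptyx show the derived state '+' for chelicerae fused, supporting them as a clade.
asymmetric ears: derived state '+' in Ophiella only — an autapomorphy, so it tells us nothing about relationships among taxa.
Most parsimonious ingroup topology: ((Acroura,Glyptyx),(Ophiella,Helioella)).
Changes per character on this tree: calcified operculum: 1; chelicerae fused: 1; asymmetric ears: 1.
Total = 3.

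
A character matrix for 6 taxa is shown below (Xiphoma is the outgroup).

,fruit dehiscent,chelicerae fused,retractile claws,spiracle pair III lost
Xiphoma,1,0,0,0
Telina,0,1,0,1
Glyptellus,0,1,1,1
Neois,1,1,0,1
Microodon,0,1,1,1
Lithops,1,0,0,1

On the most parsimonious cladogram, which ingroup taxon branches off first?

Character polarity is set by the outgroup: the derived state is whichever differs from the outgroup's state, so for fruit dehiscent the derived state is '0', and for the remaining characters it is '1'.
Only Glyptellus, Microodon, and Telina show the derived state '0' for fruit dehiscent, supporting them as a clade.
chelicerae fused: derived state '1' in Glyptellus, Microodon, Neois, and Telina only — synapomorphy for {Glyptellus, Microodon, Neois, Telina}.
Only Glyptellus and Microodon show the derived state '1' for retractile claws, supporting them as a clade.
All ingroup taxa share the derived state '1' for spiracle pair III lost; it defines the ingroup but does not resolve relationships within it.
Most parsimonious ingroup topology: ((((Microodon,Glyptellus),Telina),Neois),Lithops).
Lithops is sister to the clade containing all other ingroup taxa, so it is the earliest-diverging (most basal) ingroup lineage.

Lithops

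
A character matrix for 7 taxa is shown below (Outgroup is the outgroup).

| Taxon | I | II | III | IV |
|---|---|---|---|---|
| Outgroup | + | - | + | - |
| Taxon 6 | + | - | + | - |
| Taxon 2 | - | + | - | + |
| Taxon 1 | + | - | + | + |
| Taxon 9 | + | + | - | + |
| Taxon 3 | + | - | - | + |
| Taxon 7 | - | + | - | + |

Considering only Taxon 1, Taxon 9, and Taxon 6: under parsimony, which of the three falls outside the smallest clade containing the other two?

Taxon 6

Character polarity is set by the outgroup: the derived state is whichever differs from the outgroup's state, so for I, III the derived state is '-', and for the remaining characters it is '+'.
Only Taxon 2 and Taxon 7 show the derived state '-' for I, supporting them as a clade.
Only Taxon 2, Taxon 7, and Taxon 9 show the derived state '+' for II, supporting them as a clade.
III (derived state '-') is shared by Taxon 2, Taxon 3, Taxon 7, and Taxon 9 — a synapomorphy uniting that clade.
IV: derived state '+' in Taxon 1, Taxon 2, Taxon 3, Taxon 7, and Taxon 9 only — synapomorphy for {Taxon 1, Taxon 2, Taxon 3, Taxon 7, Taxon 9}.
Most parsimonious ingroup topology: (Taxon 6,((((Taxon 2,Taxon 7),Taxon 9),Taxon 3),Taxon 1)).
Taxon 1 and Taxon 9 share a more recent common ancestor with each other than either does with Taxon 6, so Taxon 6 is the least closely related of the three.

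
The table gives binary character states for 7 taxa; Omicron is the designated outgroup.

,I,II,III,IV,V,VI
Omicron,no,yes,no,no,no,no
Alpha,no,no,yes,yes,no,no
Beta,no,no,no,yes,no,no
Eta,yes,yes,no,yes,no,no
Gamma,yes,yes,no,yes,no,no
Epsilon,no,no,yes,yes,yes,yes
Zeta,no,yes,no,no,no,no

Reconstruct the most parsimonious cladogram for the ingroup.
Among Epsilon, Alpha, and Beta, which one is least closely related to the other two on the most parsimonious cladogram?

Character polarity is set by the outgroup: the derived state is whichever differs from the outgroup's state, so for II the derived state is 'no', and for the remaining characters it is 'yes'.
I (derived state 'yes') is shared by Eta and Gamma — a synapomorphy uniting that clade.
II: derived state 'no' in Alpha, Beta, and Epsilon only — synapomorphy for {Alpha, Beta, Epsilon}.
III (derived state 'yes') is shared by Alpha and Epsilon — a synapomorphy uniting that clade.
IV (derived state 'yes') is shared by Alpha, Beta, Epsilon, Eta, and Gamma — a synapomorphy uniting that clade.
V (derived state 'yes') is unique to Epsilon (autapomorphy; uninformative for grouping).
VI: derived state 'yes' in Epsilon only — an autapomorphy, so it tells us nothing about relationships among taxa.
Most parsimonious ingroup topology: ((((Alpha,Epsilon),Beta),(Eta,Gamma)),Zeta).
Epsilon and Alpha share a more recent common ancestor with each other than either does with Beta, so Beta is the least closely related of the three.

Beta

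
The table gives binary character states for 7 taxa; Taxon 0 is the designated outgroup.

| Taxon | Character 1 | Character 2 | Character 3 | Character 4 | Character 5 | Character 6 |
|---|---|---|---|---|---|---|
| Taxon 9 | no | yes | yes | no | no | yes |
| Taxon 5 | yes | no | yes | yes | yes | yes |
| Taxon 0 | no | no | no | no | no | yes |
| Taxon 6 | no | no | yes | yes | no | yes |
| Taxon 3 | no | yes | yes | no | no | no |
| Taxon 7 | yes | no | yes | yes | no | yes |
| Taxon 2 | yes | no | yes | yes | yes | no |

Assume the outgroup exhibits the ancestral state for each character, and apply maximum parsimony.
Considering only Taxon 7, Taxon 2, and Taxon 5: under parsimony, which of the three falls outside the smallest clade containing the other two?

Character polarity is set by the outgroup: the derived state is whichever differs from the outgroup's state, so for Character 6 the derived state is 'no', and for the remaining characters it is 'yes'.
Character 1: derived state 'yes' in Taxon 2, Taxon 5, and Taxon 7 only — synapomorphy for {Taxon 2, Taxon 5, Taxon 7}.
Character 2 (derived state 'yes') is shared by Taxon 3 and Taxon 9 — a synapomorphy uniting that clade.
Character 3 (derived state 'yes') is shared by all ingroup taxa — unites the whole ingroup.
Only Taxon 2, Taxon 5, Taxon 6, and Taxon 7 show the derived state 'yes' for Character 4, supporting them as a clade.
Character 5 (derived state 'yes') is shared by Taxon 2 and Taxon 5 — a synapomorphy uniting that clade.
Character 6 (state 'no') occurs in Taxon 2 and Taxon 3 but conflicts with the nesting implied by the other characters — most parsimoniously interpreted as homoplasy.
Most parsimonious ingroup topology: ((((Taxon 5,Taxon 2),Taxon 7),Taxon 6),(Taxon 9,Taxon 3)).
Taxon 5 and Taxon 2 share a more recent common ancestor with each other than either does with Taxon 7, so Taxon 7 is the least closely related of the three.

Taxon 7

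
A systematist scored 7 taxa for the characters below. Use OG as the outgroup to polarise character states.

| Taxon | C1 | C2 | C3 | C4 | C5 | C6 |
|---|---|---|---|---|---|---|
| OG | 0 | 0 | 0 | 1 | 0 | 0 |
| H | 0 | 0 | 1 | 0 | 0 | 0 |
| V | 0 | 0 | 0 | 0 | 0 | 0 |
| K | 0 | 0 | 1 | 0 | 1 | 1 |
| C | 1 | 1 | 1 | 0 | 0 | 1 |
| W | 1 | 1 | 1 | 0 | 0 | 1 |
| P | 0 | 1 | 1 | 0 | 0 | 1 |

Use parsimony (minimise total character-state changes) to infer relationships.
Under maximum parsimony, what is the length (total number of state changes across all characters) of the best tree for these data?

6

Character polarity is set by the outgroup: the derived state is whichever differs from the outgroup's state, so for C4 the derived state is '0', and for the remaining characters it is '1'.
C1: derived state '1' in C and W only — synapomorphy for {C, W}.
Only C, P, and W show the derived state '1' for C2, supporting them as a clade.
C3: derived state '1' in C, H, K, P, and W only — synapomorphy for {C, H, K, P, W}.
All ingroup taxa share the derived state '0' for C4; it defines the ingroup but does not resolve relationships within it.
C5 (derived state '1') is unique to K (autapomorphy; uninformative for grouping).
C6: derived state '1' in C, K, P, and W only — synapomorphy for {C, K, P, W}.
Most parsimonious ingroup topology: ((H,(K,((C,W),P))),V).
Changes per character on this tree: C1: 1; C2: 1; C3: 1; C4: 1; C5: 1; C6: 1.
Total = 6.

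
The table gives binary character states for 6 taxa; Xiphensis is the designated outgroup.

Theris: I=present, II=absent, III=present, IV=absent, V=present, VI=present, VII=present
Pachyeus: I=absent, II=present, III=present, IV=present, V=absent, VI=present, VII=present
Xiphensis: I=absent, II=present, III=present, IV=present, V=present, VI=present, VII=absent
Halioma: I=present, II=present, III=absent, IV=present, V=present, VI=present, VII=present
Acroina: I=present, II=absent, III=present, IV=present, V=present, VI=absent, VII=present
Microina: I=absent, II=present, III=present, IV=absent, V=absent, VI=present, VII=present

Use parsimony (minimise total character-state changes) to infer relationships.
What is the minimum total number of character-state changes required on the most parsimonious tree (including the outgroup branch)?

8

Character polarity is set by the outgroup: the derived state is whichever differs from the outgroup's state, so for II, III, IV, V, VI the derived state is 'absent', and for the remaining characters it is 'present'.
Only Acroina, Halioma, and Theris show the derived state 'present' for I, supporting them as a clade.
II: derived state 'absent' in Acroina and Theris only — synapomorphy for {Acroina, Theris}.
III (derived state 'absent') is unique to Halioma (autapomorphy; uninformative for grouping).
IV (state 'absent') occurs in Microina and Theris but conflicts with the nesting implied by the other characters — most parsimoniously interpreted as homoplasy.
V: derived state 'absent' in Microina and Pachyeus only — synapomorphy for {Microina, Pachyeus}.
VI (derived state 'absent') is unique to Acroina (autapomorphy; uninformative for grouping).
All ingroup taxa share the derived state 'present' for VII; it defines the ingroup but does not resolve relationships within it.
Most parsimonious ingroup topology: (((Acroina,Theris),Halioma),(Microina,Pachyeus)).
Changes per character on this tree: I: 1; II: 1; III: 1; IV: 2; V: 1; VI: 1; VII: 1.
Total = 8.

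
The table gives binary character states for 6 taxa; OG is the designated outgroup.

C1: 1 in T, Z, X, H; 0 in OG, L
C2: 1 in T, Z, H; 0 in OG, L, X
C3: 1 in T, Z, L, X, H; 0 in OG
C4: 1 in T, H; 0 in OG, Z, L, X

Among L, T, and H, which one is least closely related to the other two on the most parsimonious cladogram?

The outgroup has state '0' for every character, so '1' is the derived state throughout.
C1: derived state '1' in H, T, X, and Z only — synapomorphy for {H, T, X, Z}.
Only H, T, and Z show the derived state '1' for C2, supporting them as a clade.
C3 (derived state '1') is shared by all ingroup taxa — unites the whole ingroup.
Only H and T show the derived state '1' for C4, supporting them as a clade.
Most parsimonious ingroup topology: ((((T,H),Z),X),L).
T and H share a more recent common ancestor with each other than either does with L, so L is the least closely related of the three.

L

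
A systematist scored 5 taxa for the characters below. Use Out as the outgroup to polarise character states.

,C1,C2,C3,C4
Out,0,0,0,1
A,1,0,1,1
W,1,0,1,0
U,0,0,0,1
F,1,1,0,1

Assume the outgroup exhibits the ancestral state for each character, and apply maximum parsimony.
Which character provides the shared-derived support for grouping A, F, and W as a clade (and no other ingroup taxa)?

C1

Character polarity is set by the outgroup: the derived state is whichever differs from the outgroup's state, so for C4 the derived state is '0', and for the remaining characters it is '1'.
Only A, F, and W show the derived state '1' for C1, supporting them as a clade.
C2 (derived state '1') is unique to F (autapomorphy; uninformative for grouping).
C3 (derived state '1') is shared by A and W — a synapomorphy uniting that clade.
C4: derived state '0' in W only — an autapomorphy, so it tells us nothing about relationships among taxa.
Most parsimonious ingroup topology: (((A,W),F),U).
The clade {A, F, W} is supported by C1: its derived state '1' occurs in exactly those taxa and in no other taxon (including the outgroup).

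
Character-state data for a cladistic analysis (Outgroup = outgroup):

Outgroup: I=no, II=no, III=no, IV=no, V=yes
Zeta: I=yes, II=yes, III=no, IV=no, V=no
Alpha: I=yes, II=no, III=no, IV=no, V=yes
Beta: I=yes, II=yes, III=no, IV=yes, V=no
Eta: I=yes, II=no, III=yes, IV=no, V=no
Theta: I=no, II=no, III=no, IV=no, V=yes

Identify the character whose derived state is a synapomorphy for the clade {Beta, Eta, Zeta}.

Character polarity is set by the outgroup: the derived state is whichever differs from the outgroup's state, so for V the derived state is 'no', and for the remaining characters it is 'yes'.
I: derived state 'yes' in Alpha, Beta, Eta, and Zeta only — synapomorphy for {Alpha, Beta, Eta, Zeta}.
II: derived state 'yes' in Beta and Zeta only — synapomorphy for {Beta, Zeta}.
III: derived state 'yes' in Eta only — an autapomorphy, so it tells us nothing about relationships among taxa.
IV: derived state 'yes' in Beta only — an autapomorphy, so it tells us nothing about relationships among taxa.
V: derived state 'no' in Beta, Eta, and Zeta only — synapomorphy for {Beta, Eta, Zeta}.
Most parsimonious ingroup topology: ((((Zeta,Beta),Eta),Alpha),Theta).
The clade {Beta, Eta, Zeta} is supported by V: its derived state 'no' occurs in exactly those taxa and in no other taxon (including the outgroup).

V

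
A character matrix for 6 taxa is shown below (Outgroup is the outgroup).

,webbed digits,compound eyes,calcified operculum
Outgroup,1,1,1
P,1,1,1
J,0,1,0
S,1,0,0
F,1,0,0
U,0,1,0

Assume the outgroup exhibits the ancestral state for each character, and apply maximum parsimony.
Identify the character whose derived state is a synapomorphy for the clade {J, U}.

The outgroup has state '1' for every character, so '0' is the derived state throughout.
Only J and U show the derived state '0' for webbed digits, supporting them as a clade.
Only F and S show the derived state '0' for compound eyes, supporting them as a clade.
Only F, J, S, and U show the derived state '0' for calcified operculum, supporting them as a clade.
Most parsimonious ingroup topology: (P,((J,U),(S,F))).
The clade {J, U} is supported by webbed digits: its derived state '0' occurs in exactly those taxa and in no other taxon (including the outgroup).

webbed digits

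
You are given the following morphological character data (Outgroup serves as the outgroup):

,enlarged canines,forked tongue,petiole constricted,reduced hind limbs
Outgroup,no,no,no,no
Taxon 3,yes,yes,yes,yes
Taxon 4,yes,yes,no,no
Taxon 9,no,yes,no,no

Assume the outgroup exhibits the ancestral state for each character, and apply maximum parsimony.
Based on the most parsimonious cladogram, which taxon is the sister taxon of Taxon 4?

The outgroup has state 'no' for every character, so 'yes' is the derived state throughout.
Only Taxon 3 and Taxon 4 show the derived state 'yes' for enlarged canines, supporting them as a clade.
All ingroup taxa share the derived state 'yes' for forked tongue; it defines the ingroup but does not resolve relationships within it.
petiole constricted (derived state 'yes') is unique to Taxon 3 (autapomorphy; uninformative for grouping).
reduced hind limbs (derived state 'yes') is unique to Taxon 3 (autapomorphy; uninformative for grouping).
Most parsimonious ingroup topology: ((Taxon 3,Taxon 4),Taxon 9).
Taxon 4 and Taxon 3 form a cherry on this tree, so they are sister taxa.

Taxon 3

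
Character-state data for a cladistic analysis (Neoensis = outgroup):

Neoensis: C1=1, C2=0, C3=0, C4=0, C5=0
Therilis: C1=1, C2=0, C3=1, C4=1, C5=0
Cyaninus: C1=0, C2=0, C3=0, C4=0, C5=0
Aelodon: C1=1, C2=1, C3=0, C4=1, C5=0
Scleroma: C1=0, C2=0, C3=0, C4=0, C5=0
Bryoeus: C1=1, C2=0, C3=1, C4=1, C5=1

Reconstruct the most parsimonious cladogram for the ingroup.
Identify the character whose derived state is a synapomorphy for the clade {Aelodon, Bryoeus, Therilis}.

Character polarity is set by the outgroup: the derived state is whichever differs from the outgroup's state, so for C1 the derived state is '0', and for the remaining characters it is '1'.
C1: derived state '0' in Cyaninus and Scleroma only — synapomorphy for {Cyaninus, Scleroma}.
C2 (derived state '1') is unique to Aelodon (autapomorphy; uninformative for grouping).
C3: derived state '1' in Bryoeus and Therilis only — synapomorphy for {Bryoeus, Therilis}.
Only Aelodon, Bryoeus, and Therilis show the derived state '1' for C4, supporting them as a clade.
C5: derived state '1' in Bryoeus only — an autapomorphy, so it tells us nothing about relationships among taxa.
Most parsimonious ingroup topology: (((Therilis,Bryoeus),Aelodon),(Cyaninus,Scleroma)).
The clade {Aelodon, Bryoeus, Therilis} is supported by C4: its derived state '1' occurs in exactly those taxa and in no other taxon (including the outgroup).

C4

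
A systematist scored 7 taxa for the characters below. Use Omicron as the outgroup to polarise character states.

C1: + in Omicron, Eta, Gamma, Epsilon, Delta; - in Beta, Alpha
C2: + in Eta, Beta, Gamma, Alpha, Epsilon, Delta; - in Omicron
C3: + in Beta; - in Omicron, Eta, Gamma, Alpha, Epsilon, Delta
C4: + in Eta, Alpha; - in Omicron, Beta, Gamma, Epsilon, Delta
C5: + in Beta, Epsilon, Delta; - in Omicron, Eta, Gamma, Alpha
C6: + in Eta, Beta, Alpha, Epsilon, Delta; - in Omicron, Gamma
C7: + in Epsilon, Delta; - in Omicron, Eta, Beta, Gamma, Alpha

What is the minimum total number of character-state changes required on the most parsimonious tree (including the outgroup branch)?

Character polarity is set by the outgroup: the derived state is whichever differs from the outgroup's state, so for C1 the derived state is '-', and for the remaining characters it is '+'.
C1 groups Alpha and Beta, which is incompatible with the clades supported by the remaining characters; treating it as convergent (homoplasy) costs fewer steps than any alternative tree.
All ingroup taxa share the derived state '+' for C2; it defines the ingroup but does not resolve relationships within it.
C3 (derived state '+') is unique to Beta (autapomorphy; uninformative for grouping).
Only Alpha and Eta show the derived state '+' for C4, supporting them as a clade.
Only Beta, Delta, and Epsilon show the derived state '+' for C5, supporting them as a clade.
Only Alpha, Beta, Delta, Epsilon, and Eta show the derived state '+' for C6, supporting them as a clade.
Only Delta and Epsilon show the derived state '+' for C7, supporting them as a clade.
Most parsimonious ingroup topology: (((Eta,Alpha),(Beta,(Epsilon,Delta))),Gamma).
Changes per character on this tree: C1: 2; C2: 1; C3: 1; C4: 1; C5: 1; C6: 1; C7: 1.
Total = 8.

8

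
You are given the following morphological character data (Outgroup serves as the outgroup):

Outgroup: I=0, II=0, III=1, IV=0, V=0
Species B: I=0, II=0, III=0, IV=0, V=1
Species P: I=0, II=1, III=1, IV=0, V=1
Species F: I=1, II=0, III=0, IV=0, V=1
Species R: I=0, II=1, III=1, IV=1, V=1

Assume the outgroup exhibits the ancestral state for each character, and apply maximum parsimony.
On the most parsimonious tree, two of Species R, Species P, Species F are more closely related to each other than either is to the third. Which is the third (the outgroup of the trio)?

Species F

Character polarity is set by the outgroup: the derived state is whichever differs from the outgroup's state, so for III the derived state is '0', and for the remaining characters it is '1'.
I (derived state '1') is unique to Species F (autapomorphy; uninformative for grouping).
Only Species P and Species R show the derived state '1' for II, supporting them as a clade.
III (derived state '0') is shared by Species B and Species F — a synapomorphy uniting that clade.
IV (derived state '1') is unique to Species R (autapomorphy; uninformative for grouping).
All ingroup taxa share the derived state '1' for V; it defines the ingroup but does not resolve relationships within it.
Most parsimonious ingroup topology: ((Species B,Species F),(Species P,Species R)).
Species P and Species R share a more recent common ancestor with each other than either does with Species F, so Species F is the least closely related of the three.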